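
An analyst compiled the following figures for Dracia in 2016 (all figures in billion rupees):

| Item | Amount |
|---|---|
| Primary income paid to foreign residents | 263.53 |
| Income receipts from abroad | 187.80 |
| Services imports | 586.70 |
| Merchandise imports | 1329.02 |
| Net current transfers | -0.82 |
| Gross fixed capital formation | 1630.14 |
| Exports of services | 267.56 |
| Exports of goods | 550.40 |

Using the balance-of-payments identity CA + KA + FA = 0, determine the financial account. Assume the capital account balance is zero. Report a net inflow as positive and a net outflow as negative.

Goods balance = 550.40 - 1329.02 = -778.62
Services balance = 267.56 - 586.70 = -319.14
Trade balance (goods + services) = -778.62 + (-319.14) = -1097.76
Net primary income = 187.80 - 263.53 = -75.73
Net secondary income = -0.82
Current account = -1097.76 + (-75.73) + (-0.82) = -1174.31
Financial account = -(-1174.31) = 1174.31

1174.31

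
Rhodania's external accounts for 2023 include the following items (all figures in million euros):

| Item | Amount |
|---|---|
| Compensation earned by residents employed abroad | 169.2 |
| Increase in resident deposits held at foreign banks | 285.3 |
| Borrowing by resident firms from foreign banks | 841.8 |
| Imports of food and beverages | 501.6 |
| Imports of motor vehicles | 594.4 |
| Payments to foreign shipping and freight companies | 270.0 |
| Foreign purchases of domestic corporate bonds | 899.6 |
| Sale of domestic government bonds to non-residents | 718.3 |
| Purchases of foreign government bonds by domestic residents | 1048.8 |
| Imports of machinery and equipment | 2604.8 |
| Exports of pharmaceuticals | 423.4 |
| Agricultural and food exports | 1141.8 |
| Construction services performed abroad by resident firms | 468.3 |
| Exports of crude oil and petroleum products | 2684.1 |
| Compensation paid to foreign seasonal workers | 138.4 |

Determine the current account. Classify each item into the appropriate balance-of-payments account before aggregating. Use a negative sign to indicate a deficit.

Goods: -2604.8 - 594.4 + 423.4 + 1141.8 + 2684.1 - 501.6 = 548.5
Services: 468.3 - 270.0 = 198.3
Primary income: -138.4 + 169.2 = 30.8
Current account = 548.5 + 198.3 + 30.8 = 777.6
(Excluded from the current account — financial account: increase in resident deposits held at foreign banks 285.3, borrowing by resident firms from foreign banks 841.8, foreign purchases of domestic corporate bonds 899.6, sale of domestic government bonds to non-residents 718.3, purchases of foreign government bonds by domestic residents 1048.8.)

777.6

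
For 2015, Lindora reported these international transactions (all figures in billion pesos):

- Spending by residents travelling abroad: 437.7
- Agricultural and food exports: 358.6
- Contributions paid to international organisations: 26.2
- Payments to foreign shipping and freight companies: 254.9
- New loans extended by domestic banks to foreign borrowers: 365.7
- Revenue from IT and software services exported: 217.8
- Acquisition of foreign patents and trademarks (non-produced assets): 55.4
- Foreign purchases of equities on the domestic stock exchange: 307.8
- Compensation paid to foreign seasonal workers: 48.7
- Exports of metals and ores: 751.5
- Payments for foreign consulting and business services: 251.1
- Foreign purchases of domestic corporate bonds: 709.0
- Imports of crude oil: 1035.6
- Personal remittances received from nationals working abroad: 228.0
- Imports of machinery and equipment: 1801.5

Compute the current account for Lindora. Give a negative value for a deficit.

Goods: -1801.5 - 1035.6 + 358.6 + 751.5 = -1727.0
Services: -437.7 + 217.8 - 251.1 - 254.9 = -725.9
Primary income: -48.7
Secondary income: -26.2 + 228.0 = 201.8
Current account = (-1727.0) + (-725.9) + (-48.7) + 201.8 = -2299.8
(Excluded from the current account — financial account: new loans extended by domestic banks to foreign borrowers 365.7, foreign purchases of equities on the domestic stock exchange 307.8, foreign purchases of domestic corporate bonds 709.0; capital account: acquisition of foreign patents and trademarks (non-produced assets) 55.4.)

-2299.8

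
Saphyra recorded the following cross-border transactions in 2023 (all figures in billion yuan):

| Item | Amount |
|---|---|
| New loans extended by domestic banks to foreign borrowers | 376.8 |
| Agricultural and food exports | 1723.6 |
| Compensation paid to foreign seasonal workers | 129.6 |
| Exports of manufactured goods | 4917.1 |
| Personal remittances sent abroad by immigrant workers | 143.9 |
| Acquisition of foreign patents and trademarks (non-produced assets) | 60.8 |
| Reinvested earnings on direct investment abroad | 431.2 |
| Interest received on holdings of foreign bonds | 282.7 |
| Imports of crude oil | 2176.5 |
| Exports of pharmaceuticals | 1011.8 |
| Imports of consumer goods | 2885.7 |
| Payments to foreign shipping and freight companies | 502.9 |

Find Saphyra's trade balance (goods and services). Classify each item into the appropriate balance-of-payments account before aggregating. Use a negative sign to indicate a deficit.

2087.4

Goods: -2885.7 - 2176.5 + 1723.6 + 4917.1 + 1011.8 = 2590.3
Services: -502.9
Trade balance = 2590.3 + (-502.9) = 2087.4
(Excluded from the trade balance — financial account: new loans extended by domestic banks to foreign borrowers 376.8; primary income: compensation paid to foreign seasonal workers 129.6, reinvested earnings on direct investment abroad 431.2, interest received on holdings of foreign bonds 282.7; secondary income: personal remittances sent abroad by immigrant workers 143.9; capital account: acquisition of foreign patents and trademarks (non-produced assets) 60.8.)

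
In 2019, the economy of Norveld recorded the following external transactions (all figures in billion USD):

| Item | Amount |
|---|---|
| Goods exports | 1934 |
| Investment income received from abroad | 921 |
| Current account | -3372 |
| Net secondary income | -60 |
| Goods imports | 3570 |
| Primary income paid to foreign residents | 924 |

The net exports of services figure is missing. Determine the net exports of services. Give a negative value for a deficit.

Current account = goods balance + services balance + net primary income + net secondary income
Sum of the known components = -1699
Net exports of services = CA - (known components) = -3372 - (-1699) = -1673

-1673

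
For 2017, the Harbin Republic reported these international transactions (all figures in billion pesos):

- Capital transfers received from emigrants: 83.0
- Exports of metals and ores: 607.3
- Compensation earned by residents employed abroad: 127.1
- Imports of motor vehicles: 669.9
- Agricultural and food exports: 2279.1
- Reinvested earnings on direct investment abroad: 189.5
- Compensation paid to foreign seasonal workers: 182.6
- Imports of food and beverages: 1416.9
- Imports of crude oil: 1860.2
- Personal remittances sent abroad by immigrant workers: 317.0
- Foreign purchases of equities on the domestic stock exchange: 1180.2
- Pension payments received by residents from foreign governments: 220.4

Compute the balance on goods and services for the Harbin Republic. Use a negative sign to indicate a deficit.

-1060.6

Goods: -669.9 - 1860.2 + 2279.1 + 607.3 - 1416.9 = -1060.6
Trade balance = -1060.6 + 0.0 = -1060.6
(Excluded from the trade balance — capital account: capital transfers received from emigrants 83.0; primary income: compensation earned by residents employed abroad 127.1, reinvested earnings on direct investment abroad 189.5, compensation paid to foreign seasonal workers 182.6; secondary income: personal remittances sent abroad by immigrant workers 317.0, pension payments received by residents from foreign governments 220.4; financial account: foreign purchases of equities on the domestic stock exchange 1180.2.)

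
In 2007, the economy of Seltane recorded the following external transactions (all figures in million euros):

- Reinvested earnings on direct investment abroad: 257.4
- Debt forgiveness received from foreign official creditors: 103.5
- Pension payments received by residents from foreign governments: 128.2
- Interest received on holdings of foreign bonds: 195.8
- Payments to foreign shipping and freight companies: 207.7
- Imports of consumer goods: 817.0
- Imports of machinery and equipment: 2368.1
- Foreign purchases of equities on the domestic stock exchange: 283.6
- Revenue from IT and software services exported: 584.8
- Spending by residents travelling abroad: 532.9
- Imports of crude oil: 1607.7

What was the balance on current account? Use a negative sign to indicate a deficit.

Goods: -2368.1 - 817.0 - 1607.7 = -4792.8
Services: -532.9 + 584.8 - 207.7 = -155.8
Primary income: 195.8 + 257.4 = 453.2
Secondary income: 128.2
Current account = (-4792.8) + (-155.8) + 453.2 + 128.2 = -4367.2
(Excluded from the current account — capital account: debt forgiveness received from foreign official creditors 103.5; financial account: foreign purchases of equities on the domestic stock exchange 283.6.)

-4367.2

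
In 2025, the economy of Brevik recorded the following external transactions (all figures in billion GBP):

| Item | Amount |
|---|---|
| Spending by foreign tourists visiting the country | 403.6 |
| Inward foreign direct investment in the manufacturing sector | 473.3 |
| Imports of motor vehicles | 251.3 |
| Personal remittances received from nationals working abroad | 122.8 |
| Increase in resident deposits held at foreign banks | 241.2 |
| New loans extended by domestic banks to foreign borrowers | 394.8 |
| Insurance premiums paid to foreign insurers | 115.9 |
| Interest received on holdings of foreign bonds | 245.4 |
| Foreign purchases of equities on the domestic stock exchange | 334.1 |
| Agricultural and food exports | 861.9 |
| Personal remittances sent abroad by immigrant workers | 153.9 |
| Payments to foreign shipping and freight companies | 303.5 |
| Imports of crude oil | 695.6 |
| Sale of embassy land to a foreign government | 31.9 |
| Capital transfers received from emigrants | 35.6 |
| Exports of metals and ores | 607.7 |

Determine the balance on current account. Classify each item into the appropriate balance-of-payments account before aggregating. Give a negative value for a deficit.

Goods: -251.3 + 861.9 - 695.6 + 607.7 = 522.7
Services: -303.5 - 115.9 + 403.6 = -15.8
Primary income: 245.4
Secondary income: 122.8 - 153.9 = -31.1
Current account = 522.7 + (-15.8) + 245.4 + (-31.1) = 721.2
(Excluded from the current account — financial account: inward foreign direct investment in the manufacturing sector 473.3, increase in resident deposits held at foreign banks 241.2, new loans extended by domestic banks to foreign borrowers 394.8, foreign purchases of equities on the domestic stock exchange 334.1; capital account: sale of embassy land to a foreign government 31.9, capital transfers received from emigrants 35.6.)

721.2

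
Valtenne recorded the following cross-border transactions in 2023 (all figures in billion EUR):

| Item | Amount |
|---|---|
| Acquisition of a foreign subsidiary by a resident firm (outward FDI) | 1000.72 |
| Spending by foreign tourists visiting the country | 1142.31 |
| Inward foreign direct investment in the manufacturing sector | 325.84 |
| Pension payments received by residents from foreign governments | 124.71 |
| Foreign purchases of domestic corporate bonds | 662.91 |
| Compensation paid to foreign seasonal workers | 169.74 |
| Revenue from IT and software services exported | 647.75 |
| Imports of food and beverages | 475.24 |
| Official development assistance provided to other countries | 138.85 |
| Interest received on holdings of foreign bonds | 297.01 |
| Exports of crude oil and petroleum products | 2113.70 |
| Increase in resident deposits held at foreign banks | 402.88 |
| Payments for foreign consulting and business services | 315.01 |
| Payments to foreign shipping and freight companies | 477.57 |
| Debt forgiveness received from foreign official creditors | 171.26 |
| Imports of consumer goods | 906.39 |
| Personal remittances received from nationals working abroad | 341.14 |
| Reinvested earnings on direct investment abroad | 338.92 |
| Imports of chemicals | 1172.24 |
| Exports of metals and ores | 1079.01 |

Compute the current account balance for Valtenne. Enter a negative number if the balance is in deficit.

2429.51

Goods: 1079.01 + 2113.70 - 475.24 - 906.39 - 1172.24 = 638.84
Services: 647.75 - 477.57 - 315.01 + 1142.31 = 997.48
Primary income: 297.01 + 338.92 - 169.74 = 466.19
Secondary income: 341.14 + 124.71 - 138.85 = 327.00
Current account = 638.84 + 997.48 + 466.19 + 327.00 = 2429.51
(Excluded from the current account — financial account: acquisition of a foreign subsidiary by a resident firm (outward FDI) 1000.72, inward foreign direct investment in the manufacturing sector 325.84, foreign purchases of domestic corporate bonds 662.91, increase in resident deposits held at foreign banks 402.88; capital account: debt forgiveness received from foreign official creditors 171.26.)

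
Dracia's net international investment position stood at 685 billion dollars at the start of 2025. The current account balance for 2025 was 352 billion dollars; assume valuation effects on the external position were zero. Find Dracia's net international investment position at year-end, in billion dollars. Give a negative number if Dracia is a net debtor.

1037

With no valuation effects, change in NIIP = current account = 352
End-of-year NIIP = 685 + 352 = 1037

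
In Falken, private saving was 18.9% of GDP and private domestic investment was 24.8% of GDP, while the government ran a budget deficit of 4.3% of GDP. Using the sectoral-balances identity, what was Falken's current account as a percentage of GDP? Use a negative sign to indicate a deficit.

-10.2

By the sectoral-balances identity, CA = (S_private - I) + (T - G).
Private balance = 18.9 - 24.8 = -5.9
Government balance (T - G) = -4.3
CA = -5.9 + (-4.3) = -10.2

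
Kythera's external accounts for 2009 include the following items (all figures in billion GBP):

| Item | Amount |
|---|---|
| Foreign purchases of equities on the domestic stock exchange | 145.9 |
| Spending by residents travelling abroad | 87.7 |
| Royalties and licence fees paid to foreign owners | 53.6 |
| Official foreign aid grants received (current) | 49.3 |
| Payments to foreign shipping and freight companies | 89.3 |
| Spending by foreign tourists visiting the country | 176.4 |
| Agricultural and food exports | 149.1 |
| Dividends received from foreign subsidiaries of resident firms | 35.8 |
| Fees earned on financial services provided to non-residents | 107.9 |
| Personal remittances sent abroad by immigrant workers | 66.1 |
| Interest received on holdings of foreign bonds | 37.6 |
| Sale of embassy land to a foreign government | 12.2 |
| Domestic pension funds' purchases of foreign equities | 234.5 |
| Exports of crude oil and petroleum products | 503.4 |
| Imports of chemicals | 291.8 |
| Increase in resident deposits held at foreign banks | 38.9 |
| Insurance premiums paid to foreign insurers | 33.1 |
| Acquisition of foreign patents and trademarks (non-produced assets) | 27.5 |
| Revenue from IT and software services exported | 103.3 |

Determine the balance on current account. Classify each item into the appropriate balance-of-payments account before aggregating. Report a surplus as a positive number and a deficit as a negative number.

Goods: -291.8 + 149.1 + 503.4 = 360.7
Services: -87.7 + 103.3 - 53.6 - 89.3 + 107.9 - 33.1 + 176.4 = 123.9
Primary income: 35.8 + 37.6 = 73.4
Secondary income: 49.3 - 66.1 = -16.8
Current account = 360.7 + 123.9 + 73.4 + (-16.8) = 541.2
(Excluded from the current account — financial account: foreign purchases of equities on the domestic stock exchange 145.9, domestic pension funds' purchases of foreign equities 234.5, increase in resident deposits held at foreign banks 38.9; capital account: sale of embassy land to a foreign government 12.2, acquisition of foreign patents and trademarks (non-produced assets) 27.5.)

541.2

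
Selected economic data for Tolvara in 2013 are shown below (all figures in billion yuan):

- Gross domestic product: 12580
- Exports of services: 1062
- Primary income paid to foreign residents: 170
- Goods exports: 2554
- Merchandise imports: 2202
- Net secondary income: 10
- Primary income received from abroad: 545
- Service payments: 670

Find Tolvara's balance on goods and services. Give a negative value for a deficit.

Goods balance = 2554 - 2202 = 352
Services balance = 1062 - 670 = 392
Trade balance (goods + services) = 352 + 392 = 744

744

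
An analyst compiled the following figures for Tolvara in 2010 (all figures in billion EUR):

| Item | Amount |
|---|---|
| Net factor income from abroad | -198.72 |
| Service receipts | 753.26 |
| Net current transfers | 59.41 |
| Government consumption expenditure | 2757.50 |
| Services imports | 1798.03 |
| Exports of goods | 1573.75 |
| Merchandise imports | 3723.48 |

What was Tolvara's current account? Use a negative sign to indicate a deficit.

Goods balance = 1573.75 - 3723.48 = -2149.73
Services balance = 753.26 - 1798.03 = -1044.77
Trade balance (goods + services) = -2149.73 + (-1044.77) = -3194.50
Net primary income = -198.72
Net secondary income = 59.41
Current account = -3194.50 + (-198.72) + 59.41 = -3333.81

-3333.81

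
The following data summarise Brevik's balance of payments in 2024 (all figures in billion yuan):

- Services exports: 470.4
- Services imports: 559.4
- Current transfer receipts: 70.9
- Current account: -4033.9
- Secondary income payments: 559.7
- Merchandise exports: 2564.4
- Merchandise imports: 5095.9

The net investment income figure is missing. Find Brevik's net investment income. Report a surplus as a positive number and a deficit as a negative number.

-924.6

Current account = goods balance + services balance + net primary income + net secondary income
Sum of the known components = -3109.3
Net investment income = CA - (known components) = -4033.9 - (-3109.3) = -924.6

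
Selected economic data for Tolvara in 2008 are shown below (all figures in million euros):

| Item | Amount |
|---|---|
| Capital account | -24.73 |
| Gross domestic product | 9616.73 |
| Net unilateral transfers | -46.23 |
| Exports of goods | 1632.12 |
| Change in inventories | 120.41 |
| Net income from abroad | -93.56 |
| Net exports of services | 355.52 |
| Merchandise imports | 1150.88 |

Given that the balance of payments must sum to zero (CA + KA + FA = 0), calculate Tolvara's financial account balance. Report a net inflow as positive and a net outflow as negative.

Goods balance = 1632.12 - 1150.88 = 481.24
Services balance = 355.52
Trade balance (goods + services) = 481.24 + 355.52 = 836.76
Net primary income = -93.56
Net secondary income = -46.23
Current account = 836.76 + (-93.56) + (-46.23) = 696.97
Financial account = -(696.97 + (-24.73)) = -672.24

-672.24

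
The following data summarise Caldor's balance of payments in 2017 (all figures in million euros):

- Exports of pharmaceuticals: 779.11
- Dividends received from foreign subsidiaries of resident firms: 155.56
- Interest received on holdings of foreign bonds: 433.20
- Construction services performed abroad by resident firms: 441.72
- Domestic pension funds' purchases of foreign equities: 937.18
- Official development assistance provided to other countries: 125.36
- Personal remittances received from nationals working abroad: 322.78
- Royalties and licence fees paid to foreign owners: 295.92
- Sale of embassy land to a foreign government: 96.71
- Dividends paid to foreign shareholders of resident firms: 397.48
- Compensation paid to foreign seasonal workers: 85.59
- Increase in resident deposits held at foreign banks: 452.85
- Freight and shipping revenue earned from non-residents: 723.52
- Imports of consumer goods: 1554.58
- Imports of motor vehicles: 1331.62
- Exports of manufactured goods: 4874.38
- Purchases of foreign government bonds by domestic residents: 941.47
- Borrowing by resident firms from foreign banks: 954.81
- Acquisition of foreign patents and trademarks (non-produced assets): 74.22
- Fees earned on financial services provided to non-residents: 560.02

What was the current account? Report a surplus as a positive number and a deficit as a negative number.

Goods: -1554.58 + 4874.38 - 1331.62 + 779.11 = 2767.29
Services: 560.02 - 295.92 + 723.52 + 441.72 = 1429.34
Primary income: -85.59 - 397.48 + 155.56 + 433.20 = 105.69
Secondary income: 322.78 - 125.36 = 197.42
Current account = 2767.29 + 1429.34 + 105.69 + 197.42 = 4499.74
(Excluded from the current account — financial account: domestic pension funds' purchases of foreign equities 937.18, increase in resident deposits held at foreign banks 452.85, purchases of foreign government bonds by domestic residents 941.47, borrowing by resident firms from foreign banks 954.81; capital account: sale of embassy land to a foreign government 96.71, acquisition of foreign patents and trademarks (non-produced assets) 74.22.)

4499.74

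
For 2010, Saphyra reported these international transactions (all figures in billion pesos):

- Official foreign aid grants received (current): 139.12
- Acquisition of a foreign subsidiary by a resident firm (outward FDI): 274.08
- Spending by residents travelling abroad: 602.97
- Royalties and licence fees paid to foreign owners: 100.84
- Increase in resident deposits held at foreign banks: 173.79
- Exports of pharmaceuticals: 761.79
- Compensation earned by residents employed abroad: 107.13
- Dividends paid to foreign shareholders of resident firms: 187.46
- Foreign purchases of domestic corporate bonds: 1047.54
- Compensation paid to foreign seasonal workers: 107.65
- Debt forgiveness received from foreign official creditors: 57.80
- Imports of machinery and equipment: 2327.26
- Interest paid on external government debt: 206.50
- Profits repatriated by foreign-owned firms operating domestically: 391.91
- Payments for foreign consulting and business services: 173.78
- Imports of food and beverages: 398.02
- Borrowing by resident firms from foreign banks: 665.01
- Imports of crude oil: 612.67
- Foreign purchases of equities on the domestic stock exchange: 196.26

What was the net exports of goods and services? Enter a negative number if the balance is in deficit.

-3453.75

Goods: -2327.26 - 612.67 - 398.02 + 761.79 = -2576.16
Services: -173.78 - 602.97 - 100.84 = -877.59
Trade balance = -2576.16 + (-877.59) = -3453.75
(Excluded from the trade balance — secondary income: official foreign aid grants received (current) 139.12; financial account: acquisition of a foreign subsidiary by a resident firm (outward FDI) 274.08, increase in resident deposits held at foreign banks 173.79, foreign purchases of domestic corporate bonds 1047.54, borrowing by resident firms from foreign banks 665.01, foreign purchases of equities on the domestic stock exchange 196.26; primary income: compensation earned by residents employed abroad 107.13, dividends paid to foreign shareholders of resident firms 187.46, compensation paid to foreign seasonal workers 107.65, interest paid on external government debt 206.50, profits repatriated by foreign-owned firms operating domestically 391.91; capital account: debt forgiveness received from foreign official creditors 57.80.)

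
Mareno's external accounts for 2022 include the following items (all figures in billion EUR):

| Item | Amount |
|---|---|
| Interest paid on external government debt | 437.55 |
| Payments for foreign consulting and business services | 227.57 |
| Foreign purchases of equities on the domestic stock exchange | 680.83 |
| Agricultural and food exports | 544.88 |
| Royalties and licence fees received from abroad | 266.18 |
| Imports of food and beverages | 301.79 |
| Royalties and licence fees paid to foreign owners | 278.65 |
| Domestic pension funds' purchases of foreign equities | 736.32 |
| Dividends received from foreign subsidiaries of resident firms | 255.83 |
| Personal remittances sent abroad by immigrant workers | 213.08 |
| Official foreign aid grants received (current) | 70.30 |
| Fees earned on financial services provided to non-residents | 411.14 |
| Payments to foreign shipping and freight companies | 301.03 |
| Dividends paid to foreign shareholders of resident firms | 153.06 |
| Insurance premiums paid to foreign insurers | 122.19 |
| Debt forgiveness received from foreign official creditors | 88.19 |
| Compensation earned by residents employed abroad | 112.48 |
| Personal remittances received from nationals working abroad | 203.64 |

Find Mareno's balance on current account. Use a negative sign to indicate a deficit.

Goods: 544.88 - 301.79 = 243.09
Services: -278.65 - 301.03 + 411.14 - 227.57 - 122.19 + 266.18 = -252.12
Primary income: -437.55 + 255.83 + 112.48 - 153.06 = -222.30
Secondary income: 70.30 + 203.64 - 213.08 = 60.86
Current account = 243.09 + (-252.12) + (-222.30) + 60.86 = -170.47
(Excluded from the current account — financial account: foreign purchases of equities on the domestic stock exchange 680.83, domestic pension funds' purchases of foreign equities 736.32; capital account: debt forgiveness received from foreign official creditors 88.19.)

-170.47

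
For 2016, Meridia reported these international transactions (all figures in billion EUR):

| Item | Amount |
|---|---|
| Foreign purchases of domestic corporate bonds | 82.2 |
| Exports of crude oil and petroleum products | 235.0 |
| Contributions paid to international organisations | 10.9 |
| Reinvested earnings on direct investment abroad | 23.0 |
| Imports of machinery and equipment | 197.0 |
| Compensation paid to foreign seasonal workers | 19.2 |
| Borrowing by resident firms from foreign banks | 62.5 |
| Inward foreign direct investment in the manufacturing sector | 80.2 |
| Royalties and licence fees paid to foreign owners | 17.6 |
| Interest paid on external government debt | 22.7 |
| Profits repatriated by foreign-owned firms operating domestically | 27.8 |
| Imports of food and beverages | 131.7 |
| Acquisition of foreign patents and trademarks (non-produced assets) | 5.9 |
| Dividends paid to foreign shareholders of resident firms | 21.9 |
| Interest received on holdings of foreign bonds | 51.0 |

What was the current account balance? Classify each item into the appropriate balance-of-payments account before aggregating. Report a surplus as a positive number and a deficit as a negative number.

Goods: -131.7 + 235.0 - 197.0 = -93.7
Services: -17.6
Primary income: -22.7 - 19.2 + 51.0 - 27.8 - 21.9 + 23.0 = -17.6
Secondary income: -10.9
Current account = (-93.7) + (-17.6) + (-17.6) + (-10.9) = -139.8
(Excluded from the current account — financial account: foreign purchases of domestic corporate bonds 82.2, borrowing by resident firms from foreign banks 62.5, inward foreign direct investment in the manufacturing sector 80.2; capital account: acquisition of foreign patents and trademarks (non-produced assets) 5.9.)

-139.8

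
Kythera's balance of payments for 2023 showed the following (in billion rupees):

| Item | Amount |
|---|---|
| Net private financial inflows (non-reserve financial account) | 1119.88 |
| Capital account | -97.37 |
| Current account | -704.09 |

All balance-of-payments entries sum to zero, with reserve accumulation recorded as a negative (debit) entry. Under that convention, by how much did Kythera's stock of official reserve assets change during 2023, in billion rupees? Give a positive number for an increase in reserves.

318.42

Official reserve transactions balance = -((-704.09) + (-97.37) + 1119.88) = -318.42
An accumulation of reserves is recorded as a debit (negative entry), so the change in the stock of reserves is the negative of that balance.
Change in official reserves = -(-318.42) = 318.42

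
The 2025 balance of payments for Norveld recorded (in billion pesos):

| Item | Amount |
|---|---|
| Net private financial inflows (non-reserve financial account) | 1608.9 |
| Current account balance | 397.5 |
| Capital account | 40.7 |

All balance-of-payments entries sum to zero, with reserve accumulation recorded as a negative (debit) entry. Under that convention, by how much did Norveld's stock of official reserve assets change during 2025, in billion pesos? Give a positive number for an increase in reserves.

2047.1

Official reserve transactions balance = -(397.5 + 40.7 + 1608.9) = -2047.1
An accumulation of reserves is recorded as a debit (negative entry), so the change in the stock of reserves is the negative of that balance.
Change in official reserves = -(-2047.1) = 2047.1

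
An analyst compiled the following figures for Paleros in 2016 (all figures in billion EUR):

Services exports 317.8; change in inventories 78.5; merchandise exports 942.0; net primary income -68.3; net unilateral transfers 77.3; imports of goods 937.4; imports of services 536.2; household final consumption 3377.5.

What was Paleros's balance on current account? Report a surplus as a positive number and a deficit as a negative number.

-204.8

Goods balance = 942.0 - 937.4 = 4.6
Services balance = 317.8 - 536.2 = -218.4
Trade balance (goods + services) = 4.6 + (-218.4) = -213.8
Net primary income = -68.3
Net secondary income = 77.3
Current account = -213.8 + (-68.3) + 77.3 = -204.8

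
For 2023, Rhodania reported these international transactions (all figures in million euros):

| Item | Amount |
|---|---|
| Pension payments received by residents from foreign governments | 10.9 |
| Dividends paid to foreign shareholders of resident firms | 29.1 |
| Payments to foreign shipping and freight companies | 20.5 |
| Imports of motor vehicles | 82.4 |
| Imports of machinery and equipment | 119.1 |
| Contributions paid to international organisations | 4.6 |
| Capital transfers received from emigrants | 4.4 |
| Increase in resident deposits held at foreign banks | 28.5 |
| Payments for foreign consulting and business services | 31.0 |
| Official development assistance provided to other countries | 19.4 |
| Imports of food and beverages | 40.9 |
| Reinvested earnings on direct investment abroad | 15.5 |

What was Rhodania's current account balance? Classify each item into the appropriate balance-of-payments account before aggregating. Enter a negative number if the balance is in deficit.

Goods: -119.1 - 40.9 - 82.4 = -242.4
Services: -20.5 - 31.0 = -51.5
Primary income: 15.5 - 29.1 = -13.6
Secondary income: -19.4 + 10.9 - 4.6 = -13.1
Current account = (-242.4) + (-51.5) + (-13.6) + (-13.1) = -320.6
(Excluded from the current account — capital account: capital transfers received from emigrants 4.4; financial account: increase in resident deposits held at foreign banks 28.5.)

-320.6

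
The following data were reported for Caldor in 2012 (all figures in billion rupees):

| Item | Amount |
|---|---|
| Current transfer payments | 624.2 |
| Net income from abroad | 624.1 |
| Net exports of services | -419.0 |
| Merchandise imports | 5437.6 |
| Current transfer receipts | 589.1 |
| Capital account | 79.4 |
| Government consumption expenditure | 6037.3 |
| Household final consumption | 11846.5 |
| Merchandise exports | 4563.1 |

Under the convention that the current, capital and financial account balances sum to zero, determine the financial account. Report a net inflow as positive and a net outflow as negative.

625.1

Goods balance = 4563.1 - 5437.6 = -874.5
Services balance = -419.0
Trade balance (goods + services) = -874.5 + (-419.0) = -1293.5
Net primary income = 624.1
Net secondary income = 589.1 - 624.2 = -35.1
Current account = -1293.5 + 624.1 + (-35.1) = -704.5
Financial account = -(-704.5 + 79.4) = 625.1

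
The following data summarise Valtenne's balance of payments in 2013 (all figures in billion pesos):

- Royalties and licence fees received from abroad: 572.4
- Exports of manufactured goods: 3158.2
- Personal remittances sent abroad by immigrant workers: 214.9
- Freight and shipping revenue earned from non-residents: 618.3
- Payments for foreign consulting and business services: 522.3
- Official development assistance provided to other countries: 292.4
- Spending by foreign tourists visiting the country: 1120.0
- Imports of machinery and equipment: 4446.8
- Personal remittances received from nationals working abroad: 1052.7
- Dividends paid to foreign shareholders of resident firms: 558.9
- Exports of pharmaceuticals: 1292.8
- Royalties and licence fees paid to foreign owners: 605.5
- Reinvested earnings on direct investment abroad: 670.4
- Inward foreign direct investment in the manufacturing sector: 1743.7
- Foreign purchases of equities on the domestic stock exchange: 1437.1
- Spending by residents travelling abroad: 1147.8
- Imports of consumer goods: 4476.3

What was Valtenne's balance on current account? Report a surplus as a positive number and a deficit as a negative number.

Goods: 1292.8 - 4476.3 + 3158.2 - 4446.8 = -4472.1
Services: -522.3 - 1147.8 - 605.5 + 618.3 + 1120.0 + 572.4 = 35.1
Primary income: -558.9 + 670.4 = 111.5
Secondary income: 1052.7 - 292.4 - 214.9 = 545.4
Current account = (-4472.1) + 35.1 + 111.5 + 545.4 = -3780.1
(Excluded from the current account — financial account: inward foreign direct investment in the manufacturing sector 1743.7, foreign purchases of equities on the domestic stock exchange 1437.1.)

-3780.1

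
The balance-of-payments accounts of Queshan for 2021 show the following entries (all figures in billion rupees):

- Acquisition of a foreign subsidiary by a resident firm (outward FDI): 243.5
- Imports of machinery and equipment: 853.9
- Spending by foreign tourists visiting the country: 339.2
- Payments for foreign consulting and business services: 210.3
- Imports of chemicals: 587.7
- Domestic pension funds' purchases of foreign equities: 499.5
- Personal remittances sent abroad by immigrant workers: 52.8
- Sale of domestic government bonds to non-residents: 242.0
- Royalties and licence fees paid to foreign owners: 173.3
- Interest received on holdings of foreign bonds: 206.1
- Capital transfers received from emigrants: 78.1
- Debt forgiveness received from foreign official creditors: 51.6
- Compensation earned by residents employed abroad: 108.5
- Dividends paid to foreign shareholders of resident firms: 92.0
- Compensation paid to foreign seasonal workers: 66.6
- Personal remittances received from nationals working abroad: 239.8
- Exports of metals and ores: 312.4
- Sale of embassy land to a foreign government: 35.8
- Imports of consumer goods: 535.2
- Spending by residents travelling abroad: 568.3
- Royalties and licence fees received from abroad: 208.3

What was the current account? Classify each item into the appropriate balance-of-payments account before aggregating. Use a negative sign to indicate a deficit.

-1725.8

Goods: -853.9 - 535.2 - 587.7 + 312.4 = -1664.4
Services: -210.3 + 339.2 + 208.3 - 173.3 - 568.3 = -404.4
Primary income: -66.6 - 92.0 + 206.1 + 108.5 = 156.0
Secondary income: -52.8 + 239.8 = 187.0
Current account = (-1664.4) + (-404.4) + 156.0 + 187.0 = -1725.8
(Excluded from the current account — financial account: acquisition of a foreign subsidiary by a resident firm (outward FDI) 243.5, domestic pension funds' purchases of foreign equities 499.5, sale of domestic government bonds to non-residents 242.0; capital account: capital transfers received from emigrants 78.1, debt forgiveness received from foreign official creditors 51.6, sale of embassy land to a foreign government 35.8.)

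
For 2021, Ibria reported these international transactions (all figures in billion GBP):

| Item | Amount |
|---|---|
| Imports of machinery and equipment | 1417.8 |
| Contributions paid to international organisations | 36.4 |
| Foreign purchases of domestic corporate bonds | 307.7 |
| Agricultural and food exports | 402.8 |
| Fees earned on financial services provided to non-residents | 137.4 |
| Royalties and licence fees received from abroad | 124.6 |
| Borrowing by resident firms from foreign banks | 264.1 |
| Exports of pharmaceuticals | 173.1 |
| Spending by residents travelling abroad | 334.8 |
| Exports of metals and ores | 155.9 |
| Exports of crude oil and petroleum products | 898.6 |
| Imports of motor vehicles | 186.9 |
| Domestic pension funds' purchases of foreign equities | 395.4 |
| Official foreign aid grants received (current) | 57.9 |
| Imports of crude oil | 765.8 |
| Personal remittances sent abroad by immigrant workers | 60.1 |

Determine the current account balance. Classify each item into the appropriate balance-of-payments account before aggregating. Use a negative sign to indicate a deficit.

Goods: -1417.8 + 402.8 + 173.1 - 186.9 + 898.6 + 155.9 - 765.8 = -740.1
Services: 137.4 - 334.8 + 124.6 = -72.8
Secondary income: -36.4 + 57.9 - 60.1 = -38.6
Current account = (-740.1) + (-72.8) + (-38.6) = -851.5
(Excluded from the current account — financial account: foreign purchases of domestic corporate bonds 307.7, borrowing by resident firms from foreign banks 264.1, domestic pension funds' purchases of foreign equities 395.4.)

-851.5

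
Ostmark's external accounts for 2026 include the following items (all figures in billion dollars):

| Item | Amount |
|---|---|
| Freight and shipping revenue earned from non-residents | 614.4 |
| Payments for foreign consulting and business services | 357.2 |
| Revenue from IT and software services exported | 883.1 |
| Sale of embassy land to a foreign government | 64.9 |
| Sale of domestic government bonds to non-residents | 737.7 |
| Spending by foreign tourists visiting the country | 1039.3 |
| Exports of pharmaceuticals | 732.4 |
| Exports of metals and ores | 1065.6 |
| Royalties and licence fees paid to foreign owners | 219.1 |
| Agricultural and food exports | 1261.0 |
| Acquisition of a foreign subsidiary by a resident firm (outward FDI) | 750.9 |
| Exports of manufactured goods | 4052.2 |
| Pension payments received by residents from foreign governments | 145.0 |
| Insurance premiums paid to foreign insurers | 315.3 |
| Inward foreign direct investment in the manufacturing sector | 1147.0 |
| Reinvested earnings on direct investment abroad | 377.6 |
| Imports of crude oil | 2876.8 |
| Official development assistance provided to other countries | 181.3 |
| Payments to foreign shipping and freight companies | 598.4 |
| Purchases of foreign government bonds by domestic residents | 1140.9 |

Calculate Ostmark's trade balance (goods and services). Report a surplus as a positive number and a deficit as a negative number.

Goods: 732.4 + 1261.0 + 4052.2 + 1065.6 - 2876.8 = 4234.4
Services: 1039.3 - 219.1 - 357.2 + 614.4 - 598.4 + 883.1 - 315.3 = 1046.8
Trade balance = 4234.4 + 1046.8 = 5281.2
(Excluded from the trade balance — capital account: sale of embassy land to a foreign government 64.9; financial account: sale of domestic government bonds to non-residents 737.7, acquisition of a foreign subsidiary by a resident firm (outward FDI) 750.9, inward foreign direct investment in the manufacturing sector 1147.0, purchases of foreign government bonds by domestic residents 1140.9; secondary income: pension payments received by residents from foreign governments 145.0, official development assistance provided to other countries 181.3; primary income: reinvested earnings on direct investment abroad 377.6.)

5281.2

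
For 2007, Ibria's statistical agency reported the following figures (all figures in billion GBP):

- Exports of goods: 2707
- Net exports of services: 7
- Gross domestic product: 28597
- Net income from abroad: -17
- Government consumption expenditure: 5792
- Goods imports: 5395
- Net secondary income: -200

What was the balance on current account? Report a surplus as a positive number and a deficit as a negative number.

-2898

Goods balance = 2707 - 5395 = -2688
Services balance = 7
Trade balance (goods + services) = -2688 + 7 = -2681
Net primary income = -17
Net secondary income = -200
Current account = -2681 + (-17) + (-200) = -2898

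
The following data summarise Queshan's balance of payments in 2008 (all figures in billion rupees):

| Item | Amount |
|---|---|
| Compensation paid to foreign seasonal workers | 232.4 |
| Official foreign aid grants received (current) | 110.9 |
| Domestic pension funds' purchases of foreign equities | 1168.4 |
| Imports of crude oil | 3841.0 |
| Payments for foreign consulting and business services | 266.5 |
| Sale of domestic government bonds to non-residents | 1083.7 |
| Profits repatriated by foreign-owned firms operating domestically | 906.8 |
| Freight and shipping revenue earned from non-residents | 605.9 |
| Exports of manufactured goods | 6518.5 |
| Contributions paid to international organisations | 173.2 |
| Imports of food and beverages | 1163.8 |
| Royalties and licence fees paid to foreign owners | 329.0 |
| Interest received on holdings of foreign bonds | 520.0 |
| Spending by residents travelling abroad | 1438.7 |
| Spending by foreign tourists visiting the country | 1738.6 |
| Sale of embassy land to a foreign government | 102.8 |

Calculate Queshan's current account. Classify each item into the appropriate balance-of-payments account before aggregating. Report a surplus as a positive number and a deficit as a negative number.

Goods: -3841.0 - 1163.8 + 6518.5 = 1513.7
Services: -329.0 + 605.9 - 1438.7 - 266.5 + 1738.6 = 310.3
Primary income: -906.8 + 520.0 - 232.4 = -619.2
Secondary income: 110.9 - 173.2 = -62.3
Current account = 1513.7 + 310.3 + (-619.2) + (-62.3) = 1142.5
(Excluded from the current account — financial account: domestic pension funds' purchases of foreign equities 1168.4, sale of domestic government bonds to non-residents 1083.7; capital account: sale of embassy land to a foreign government 102.8.)

1142.5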